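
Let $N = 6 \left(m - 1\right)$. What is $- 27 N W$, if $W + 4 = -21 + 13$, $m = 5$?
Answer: $7776$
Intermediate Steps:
$W = -12$ ($W = -4 + \left(-21 + 13\right) = -4 - 8 = -12$)
$N = 24$ ($N = 6 \left(5 - 1\right) = 6 \cdot 4 = 24$)
$- 27 N W = \left(-27\right) 24 \left(-12\right) = \left(-648\right) \left(-12\right) = 7776$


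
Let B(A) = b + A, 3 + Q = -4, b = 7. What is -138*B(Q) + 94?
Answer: 94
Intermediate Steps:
Q = -7 (Q = -3 - 4 = -7)
B(A) = 7 + A
-138*B(Q) + 94 = -138*(7 - 7) + 94 = -138*0 + 94 = 0 + 94 = 94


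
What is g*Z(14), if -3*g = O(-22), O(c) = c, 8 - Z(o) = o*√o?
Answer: 176/3 - 308*√14/3 ≈ -325.48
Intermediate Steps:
Z(o) = 8 - o^(3/2) (Z(o) = 8 - o*√o = 8 - o^(3/2))
g = 22/3 (g = -⅓*(-22) = 22/3 ≈ 7.3333)
g*Z(14) = 22*(8 - 14^(3/2))/3 = 22*(8 - 14*√14)/3 = 176/3 - 308*√14/3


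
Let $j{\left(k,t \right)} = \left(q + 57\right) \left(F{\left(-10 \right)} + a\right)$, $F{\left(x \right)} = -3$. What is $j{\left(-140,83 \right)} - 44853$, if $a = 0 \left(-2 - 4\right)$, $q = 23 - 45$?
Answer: $-44958$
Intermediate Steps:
$q = -22$ ($q = 23 - 45 = -22$)
$a = 0$ ($a = 0 \left(-6\right) = 0$)
$j{\left(k,t \right)} = -105$ ($j{\left(k,t \right)} = \left(-22 + 57\right) \left(-3 + 0\right) = 35 \left(-3\right) = -105$)
$j{\left(-140,83 \right)} - 44853 = -105 - 44853 = -44958$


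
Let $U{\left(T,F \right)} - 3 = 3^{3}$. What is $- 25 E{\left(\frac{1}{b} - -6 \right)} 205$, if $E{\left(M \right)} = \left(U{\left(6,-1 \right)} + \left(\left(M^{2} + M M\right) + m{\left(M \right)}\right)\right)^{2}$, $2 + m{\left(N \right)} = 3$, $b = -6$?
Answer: $- \frac{16292831125}{324} \approx -5.0287 \cdot 10^{7}$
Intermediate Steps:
$m{\left(N \right)} = 1$ ($m{\left(N \right)} = -2 + 3 = 1$)
$U{\left(T,F \right)} = 30$ ($U{\left(T,F \right)} = 3 + 3^{3} = 3 + 27 = 30$)
$E{\left(M \right)} = \left(31 + 2 M^{2}\right)^{2}$ ($E{\left(M \right)} = \left(30 + \left(\left(M^{2} + M M\right) + 1\right)\right)^{2} = \left(30 + \left(\left(M^{2} + M^{2}\right) + 1\right)\right)^{2} = \left(30 + \left(2 M^{2} + 1\right)\right)^{2} = \left(30 + \left(1 + 2 M^{2}\right)\right)^{2} = \left(31 + 2 M^{2}\right)^{2}$)
$- 25 E{\left(\frac{1}{b} - -6 \right)} 205 = - 25 \left(31 + 2 \left(\frac{1}{-6} - -6\right)^{2}\right)^{2} \cdot 205 = - 25 \left(31 + 2 \left(- \frac{1}{6} + 6\right)^{2}\right)^{2} \cdot 205 = - 25 \left(31 + 2 \left(\frac{35}{6}\right)^{2}\right)^{2} \cdot 205 = - 25 \left(31 + 2 \cdot \frac{1225}{36}\right)^{2} \cdot 205 = - 25 \left(31 + \frac{1225}{18}\right)^{2} \cdot 205 = - 25 \left(\frac{1783}{18}\right)^{2} \cdot 205 = \left(-25\right) \frac{3179089}{324} \cdot 205 = \left(- \frac{79477225}{324}\right) 205 = - \frac{16292831125}{324}$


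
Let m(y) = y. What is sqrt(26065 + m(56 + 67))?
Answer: 2*sqrt(6547) ≈ 161.83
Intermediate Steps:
sqrt(26065 + m(56 + 67)) = sqrt(26065 + (56 + 67)) = sqrt(26065 + 123) = sqrt(26188) = 2*sqrt(6547)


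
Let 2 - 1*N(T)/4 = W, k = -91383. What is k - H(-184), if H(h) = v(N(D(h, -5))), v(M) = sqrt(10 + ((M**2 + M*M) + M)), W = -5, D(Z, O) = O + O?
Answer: -91383 - sqrt(1606) ≈ -91423.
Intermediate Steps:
D(Z, O) = 2*O
N(T) = 28 (N(T) = 8 - 4*(-5) = 8 + 20 = 28)
v(M) = sqrt(10 + M + 2*M**2) (v(M) = sqrt(10 + ((M**2 + M**2) + M)) = sqrt(10 + (2*M**2 + M)) = sqrt(10 + (M + 2*M**2)) = sqrt(10 + M + 2*M**2))
H(h) = sqrt(1606) (H(h) = sqrt(10 + 28 + 2*28**2) = sqrt(10 + 28 + 2*784) = sqrt(10 + 28 + 1568) = sqrt(1606))
k - H(-184) = -91383 - sqrt(1606)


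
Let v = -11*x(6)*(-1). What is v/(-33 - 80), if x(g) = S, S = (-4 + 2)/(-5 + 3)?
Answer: -11/113 ≈ -0.097345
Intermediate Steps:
S = 1 (S = -2/(-2) = -2*(-1/2) = 1)
x(g) = 1
v = 11 (v = -11*1*(-1) = -11*(-1) = 11)
v/(-33 - 80) = 11/(-33 - 80) = 11/(-113) = 11*(-1/113) = -11/113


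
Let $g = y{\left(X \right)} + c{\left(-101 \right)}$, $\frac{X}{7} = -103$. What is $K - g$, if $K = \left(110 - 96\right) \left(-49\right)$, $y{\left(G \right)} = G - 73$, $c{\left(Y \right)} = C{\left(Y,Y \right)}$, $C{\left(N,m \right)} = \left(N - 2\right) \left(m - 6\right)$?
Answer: $-10913$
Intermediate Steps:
$C{\left(N,m \right)} = \left(-6 + m\right) \left(-2 + N\right)$ ($C{\left(N,m \right)} = \left(-2 + N\right) \left(-6 + m\right) = \left(-6 + m\right) \left(-2 + N\right)$)
$X = -721$ ($X = 7 \left(-103\right) = -721$)
$c{\left(Y \right)} = 12 + Y^{2} - 8 Y$ ($c{\left(Y \right)} = 12 - 6 Y - 2 Y + Y Y = 12 - 6 Y - 2 Y + Y^{2} = 12 + Y^{2} - 8 Y$)
$y{\left(G \right)} = -73 + G$ ($y{\left(G \right)} = G - 73 = -73 + G$)
$K = -686$ ($K = 14 \left(-49\right) = -686$)
$g = 10227$ ($g = \left(-73 - 721\right) + \left(12 + \left(-101\right)^{2} - -808\right) = -794 + \left(12 + 10201 + 808\right) = -794 + 11021 = 10227$)
$K - g = -686 - 10227 = -10913$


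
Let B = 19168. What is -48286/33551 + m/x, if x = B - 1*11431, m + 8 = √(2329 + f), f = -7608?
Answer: -53408170/37083441 + I*√5279/7737 ≈ -1.4402 + 0.0093908*I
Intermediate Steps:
m = -8 + I*√5279 (m = -8 + √(2329 - 7608) = -8 + √(-5279) = -8 + I*√5279 ≈ -8.0 + 72.657*I)
x = 7737 (x = 19168 - 1*11431 = 19168 - 11431 = 7737)
-48286/33551 + m/x = -48286/33551 + (-8 + I*√5279)/7737 = -48286*1/33551 + (-8 + I*√5279)*(1/7737) = -6898/4793 + (-8/7737 + I*√5279/7737) = -53408170/37083441 + I*√5279/7737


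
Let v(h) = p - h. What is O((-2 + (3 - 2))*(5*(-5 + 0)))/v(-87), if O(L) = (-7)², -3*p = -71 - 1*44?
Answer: 147/376 ≈ 0.39096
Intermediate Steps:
p = 115/3 (p = -(-71 - 1*44)/3 = -(-71 - 44)/3 = -⅓*(-115) = 115/3 ≈ 38.333)
O(L) = 49
v(h) = 115/3 - h
O((-2 + (3 - 2))*(5*(-5 + 0)))/v(-87) = 49/(115/3 - 1*(-87)) = 49/(115/3 + 87) = 49/(376/3) = 49*(3/376) = 147/376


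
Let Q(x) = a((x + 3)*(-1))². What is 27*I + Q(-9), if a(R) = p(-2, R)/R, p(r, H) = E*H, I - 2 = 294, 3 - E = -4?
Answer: 8041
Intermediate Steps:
E = 7 (E = 3 - 1*(-4) = 3 + 4 = 7)
I = 296 (I = 2 + 294 = 296)
p(r, H) = 7*H
a(R) = 7 (a(R) = (7*R)/R = 7)
Q(x) = 49 (Q(x) = 7² = 49)
27*I + Q(-9) = 27*296 + 49 = 7992 + 49 = 8041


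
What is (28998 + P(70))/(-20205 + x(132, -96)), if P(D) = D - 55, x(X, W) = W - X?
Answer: -9671/6811 ≈ -1.4199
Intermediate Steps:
P(D) = -55 + D
(28998 + P(70))/(-20205 + x(132, -96)) = (28998 + (-55 + 70))/(-20205 + (-96 - 1*132)) = (28998 + 15)/(-20205 + (-96 - 132)) = 29013/(-20205 - 228) = 29013/(-20433) = 29013*(-1/20433) = -9671/6811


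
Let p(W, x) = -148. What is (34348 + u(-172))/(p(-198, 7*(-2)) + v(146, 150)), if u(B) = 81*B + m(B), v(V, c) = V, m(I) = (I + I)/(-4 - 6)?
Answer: -51126/5 ≈ -10225.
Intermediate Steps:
m(I) = -I/5 (m(I) = (2*I)/(-10) = (2*I)*(-1/10) = -I/5)
u(B) = 404*B/5 (u(B) = 81*B - B/5 = 404*B/5)
(34348 + u(-172))/(p(-198, 7*(-2)) + v(146, 150)) = (34348 + (404/5)*(-172))/(-148 + 146) = (34348 - 69488/5)/(-2) = (102252/5)*(-1/2) = -51126/5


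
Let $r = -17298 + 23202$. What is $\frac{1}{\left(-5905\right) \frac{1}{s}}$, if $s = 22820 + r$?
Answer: $- \frac{28724}{5905} \approx -4.8643$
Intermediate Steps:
$r = 5904$
$s = 28724$ ($s = 22820 + 5904 = 28724$)
$\frac{1}{\left(-5905\right) \frac{1}{s}} = \frac{1}{\left(-5905\right) \frac{1}{28724}} = \frac{1}{- \frac{5905}{28724}} = - \frac{28724}{5905}$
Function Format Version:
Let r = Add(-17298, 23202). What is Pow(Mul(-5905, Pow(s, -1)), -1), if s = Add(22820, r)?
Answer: Rational(-28724, 5905) ≈ -4.8643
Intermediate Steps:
r = 5904
s = 28724 (s = Add(22820, 5904) = 28724)
Pow(Mul(-5905, Pow(s, -1)), -1) = Pow(Mul(-5905, Pow(28724, -1)), -1) = Pow(Mul(-5905, Rational(1, 28724)), -1) = Pow(Rational(-5905, 28724), -1) = Rational(-28724, 5905)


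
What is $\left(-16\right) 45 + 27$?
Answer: $-693$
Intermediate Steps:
$\left(-16\right) 45 + 27 = -720 + 27 = -693$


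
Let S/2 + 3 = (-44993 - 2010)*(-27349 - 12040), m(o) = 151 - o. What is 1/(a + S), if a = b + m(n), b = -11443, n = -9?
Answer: 1/3702791045 ≈ 2.7007e-10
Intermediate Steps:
a = -11283 (a = -11443 + (151 - 1*(-9)) = -11443 + (151 + 9) = -11443 + 160 = -11283)
S = 3702802328 (S = -6 + 2*((-44993 - 2010)*(-27349 - 12040)) = -6 + 2*(-47003*(-39389)) = -6 + 2*1851401167 = -6 + 3702802334 = 3702802328)
1/(a + S) = 1/(-11283 + 3702802328) = 1/3702791045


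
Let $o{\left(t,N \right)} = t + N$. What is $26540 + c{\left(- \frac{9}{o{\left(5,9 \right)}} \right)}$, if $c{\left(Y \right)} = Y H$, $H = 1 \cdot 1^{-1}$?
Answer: $\frac{371551}{14} \approx 26539.0$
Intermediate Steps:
$H = 1$ ($H = 1 \cdot 1 = 1$)
$o{\left(t,N \right)} = N + t$
$c{\left(Y \right)} = Y$ ($c{\left(Y \right)} = Y 1 = Y$)
$26540 + c{\left(- \frac{9}{o{\left(5,9 \right)}} \right)} = 26540 - \frac{9}{9 + 5} = 26540 - \frac{9}{14} = \frac{371551}{14}$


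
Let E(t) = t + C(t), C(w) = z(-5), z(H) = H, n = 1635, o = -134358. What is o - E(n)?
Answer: -135988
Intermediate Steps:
C(w) = -5
E(t) = -5 + t (E(t) = t - 5 = -5 + t)
o - E(n) = -134358 - (-5 + 1635) = -134358 - 1*1630 = -134358 - 1630 = -135988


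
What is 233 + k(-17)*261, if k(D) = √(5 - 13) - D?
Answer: 4670 + 522*I*√2 ≈ 4670.0 + 738.22*I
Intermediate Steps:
k(D) = -D + 2*I*√2 (k(D) = √(-8) - D = 2*I*√2 - D = -D + 2*I*√2)
233 + k(-17)*261 = 233 + (-1*(-17) + 2*I*√2)*261 = 233 + (17 + 2*I*√2)*261 = 233 + (4437 + 522*I*√2) = 4670 + 522*I*√2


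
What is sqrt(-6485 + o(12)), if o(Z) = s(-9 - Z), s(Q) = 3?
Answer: I*sqrt(6482) ≈ 80.511*I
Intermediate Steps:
o(Z) = 3
sqrt(-6485 + o(12)) = sqrt(-6485 + 3) = sqrt(-6482) = I*sqrt(6482)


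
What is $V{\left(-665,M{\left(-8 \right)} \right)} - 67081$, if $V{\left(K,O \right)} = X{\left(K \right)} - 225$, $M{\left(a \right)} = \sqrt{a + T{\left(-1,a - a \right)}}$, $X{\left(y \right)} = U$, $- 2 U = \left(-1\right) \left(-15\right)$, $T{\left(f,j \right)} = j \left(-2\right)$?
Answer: $- \frac{134627}{2} \approx -67314.0$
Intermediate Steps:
$T{\left(f,j \right)} = - 2 j$
$U = - \frac{15}{2}$ ($U = - \frac{\left(-1\right) \left(-15\right)}{2} = \left(- \frac{1}{2}\right) 15 = - \frac{15}{2} \approx -7.5$)
$X{\left(y \right)} = - \frac{15}{2}$
$M{\left(a \right)} = \sqrt{a}$ ($M{\left(a \right)} = \sqrt{a - 2 \left(a - a\right)} = \sqrt{a - 0} = \sqrt{a + 0} = \sqrt{a}$)
$V{\left(K,O \right)} = - \frac{465}{2}$ ($V{\left(K,O \right)} = - \frac{15}{2} - 225 = - \frac{465}{2}$)
$V{\left(-665,M{\left(-8 \right)} \right)} - 67081 = - \frac{465}{2} - 67081 = - \frac{134627}{2}$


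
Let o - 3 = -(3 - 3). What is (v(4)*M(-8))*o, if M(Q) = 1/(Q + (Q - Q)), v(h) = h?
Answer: -3/2 ≈ -1.5000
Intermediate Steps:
M(Q) = 1/Q (M(Q) = 1/(Q + 0) = 1/Q)
o = 3 (o = 3 - (3 - 3) = 3 - 1*0 = 3 + 0 = 3)
(v(4)*M(-8))*o = (4/(-8))*3 = (4*(-1/8))*3 = -1/2*3 = -3/2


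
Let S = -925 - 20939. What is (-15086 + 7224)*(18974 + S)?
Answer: 22721180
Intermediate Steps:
S = -21864
(-15086 + 7224)*(18974 + S) = (-15086 + 7224)*(18974 - 21864) = -7862*(-2890) = 22721180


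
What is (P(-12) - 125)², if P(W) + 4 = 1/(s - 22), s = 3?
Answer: 6012304/361 ≈ 16655.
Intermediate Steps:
P(W) = -77/19 (P(W) = -4 + 1/(3 - 22) = -4 + 1/(-19) = -4 - 1/19 = -77/19)
(P(-12) - 125)² = (-77/19 - 125)² = (-2452/19)² = 6012304/361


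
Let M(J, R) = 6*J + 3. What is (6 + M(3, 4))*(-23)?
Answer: -621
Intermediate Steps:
M(J, R) = 3 + 6*J
(6 + M(3, 4))*(-23) = (6 + (3 + 6*3))*(-23) = (6 + (3 + 18))*(-23) = (6 + 21)*(-23) = 27*(-23) = -621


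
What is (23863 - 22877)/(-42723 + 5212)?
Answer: -986/37511 ≈ -0.026286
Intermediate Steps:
(23863 - 22877)/(-42723 + 5212) = 986/(-37511) = 986*(-1/37511) = -986/37511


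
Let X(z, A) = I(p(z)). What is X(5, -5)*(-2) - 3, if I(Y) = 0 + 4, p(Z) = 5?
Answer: -11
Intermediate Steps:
I(Y) = 4
X(z, A) = 4
X(5, -5)*(-2) - 3 = 4*(-2) - 3 = -8 - 3 = -11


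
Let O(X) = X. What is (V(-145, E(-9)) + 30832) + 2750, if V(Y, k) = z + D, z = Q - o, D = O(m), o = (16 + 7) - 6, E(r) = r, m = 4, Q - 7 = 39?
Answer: 33615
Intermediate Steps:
Q = 46 (Q = 7 + 39 = 46)
o = 17 (o = 23 - 6 = 17)
D = 4
z = 29 (z = 46 - 1*17 = 46 - 17 = 29)
V(Y, k) = 33 (V(Y, k) = 29 + 4 = 33)
(V(-145, E(-9)) + 30832) + 2750 = (33 + 30832) + 2750 = 30865 + 2750 = 33615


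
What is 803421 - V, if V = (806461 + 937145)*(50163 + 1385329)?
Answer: -2502931660731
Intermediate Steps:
V = 2502932464152 (V = 1743606*1435492 = 2502932464152)
803421 - V = 803421 - 1*2502932464152 = 803421 - 2502932464152 = -2502931660731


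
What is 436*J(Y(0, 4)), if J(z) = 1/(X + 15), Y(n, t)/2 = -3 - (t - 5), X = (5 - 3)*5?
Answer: 436/25 ≈ 17.440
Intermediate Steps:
X = 10 (X = 2*5 = 10)
Y(n, t) = 4 - 2*t (Y(n, t) = 2*(-3 - (t - 5)) = 2*(-3 - (-5 + t)) = 2*(-3 + (5 - t)) = 2*(2 - t) = 4 - 2*t)
J(z) = 1/25 (J(z) = 1/(10 + 15) = 1/25)
436*J(Y(0, 4)) = 436*(1/25) = 436/25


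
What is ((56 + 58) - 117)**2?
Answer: 9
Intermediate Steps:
((56 + 58) - 117)**2 = (114 - 117)**2 = (-3)**2 = 9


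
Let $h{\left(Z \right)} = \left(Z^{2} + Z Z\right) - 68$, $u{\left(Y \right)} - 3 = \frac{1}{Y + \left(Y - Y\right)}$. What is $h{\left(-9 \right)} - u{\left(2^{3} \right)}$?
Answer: $\frac{727}{8} \approx 90.875$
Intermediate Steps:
$u{\left(Y \right)} = 3 + \frac{1}{Y}$ ($u{\left(Y \right)} = 3 + \frac{1}{Y + \left(Y - Y\right)} = 3 + \frac{1}{Y + 0} = 3 + \frac{1}{Y}$)
$h{\left(Z \right)} = -68 + 2 Z^{2}$ ($h{\left(Z \right)} = \left(Z^{2} + Z^{2}\right) - 68 = 2 Z^{2} - 68 = -68 + 2 Z^{2}$)
$h{\left(-9 \right)} - u{\left(2^{3} \right)} = \left(-68 + 2 \left(-9\right)^{2}\right) - \left(3 + \frac{1}{2^{3}}\right) = \left(-68 + 2 \cdot 81\right) - \left(3 + \frac{1}{8}\right) = \left(-68 + 162\right) - \left(3 + \frac{1}{8}\right) = 94 - \frac{25}{8} = \frac{727}{8}$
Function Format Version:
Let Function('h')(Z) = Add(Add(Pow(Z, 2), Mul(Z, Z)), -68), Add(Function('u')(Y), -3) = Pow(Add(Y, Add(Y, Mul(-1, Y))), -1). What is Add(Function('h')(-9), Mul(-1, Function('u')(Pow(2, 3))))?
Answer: Rational(727, 8) ≈ 90.875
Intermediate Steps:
Function('u')(Y) = Add(3, Pow(Y, -1)) (Function('u')(Y) = Add(3, Pow(Add(Y, Add(Y, Mul(-1, Y))), -1)) = Add(3, Pow(Add(Y, 0), -1)) = Add(3, Pow(Y, -1)))
Function('h')(Z) = Add(-68, Mul(2, Pow(Z, 2))) (Function('h')(Z) = Add(Add(Pow(Z, 2), Pow(Z, 2)), -68) = Add(Mul(2, Pow(Z, 2)), -68) = Add(-68, Mul(2, Pow(Z, 2))))
Add(Function('h')(-9), Mul(-1, Function('u')(Pow(2, 3)))) = Add(Add(-68, Mul(2, Pow(-9, 2))), Mul(-1, Add(3, Pow(Pow(2, 3), -1)))) = Add(Add(-68, Mul(2, 81)), Mul(-1, Add(3, Pow(8, -1)))) = Add(Add(-68, 162), Mul(-1, Add(3, Rational(1, 8)))) = Add(94, Mul(-1, Rational(25, 8))) = Add(94, Rational(-25, 8)) = Rational(727, 8)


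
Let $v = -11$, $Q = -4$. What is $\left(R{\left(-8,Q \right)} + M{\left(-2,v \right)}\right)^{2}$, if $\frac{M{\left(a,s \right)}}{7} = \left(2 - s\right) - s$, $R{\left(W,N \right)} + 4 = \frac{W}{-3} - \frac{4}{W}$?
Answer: $\frac{1006009}{36} \approx 27945.0$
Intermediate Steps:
$R{\left(W,N \right)} = -4 - \frac{4}{W} - \frac{W}{3}$ ($R{\left(W,N \right)} = -4 + \left(\frac{W}{-3} - \frac{4}{W}\right) = -4 + \left(W \left(- \frac{1}{3}\right) - \frac{4}{W}\right) = -4 - \left(\frac{4}{W} + \frac{W}{3}\right) = -4 - \frac{4}{W} - \frac{W}{3}$)
$M{\left(a,s \right)} = 14 - 14 s$ ($M{\left(a,s \right)} = 7 \left(\left(2 - s\right) - s\right) = 7 \left(2 - 2 s\right) = 14 - 14 s$)
$\left(R{\left(-8,Q \right)} + M{\left(-2,v \right)}\right)^{2} = \left(\left(-4 - \frac{4}{-8} - - \frac{8}{3}\right) + \left(14 - -154\right)\right)^{2} = \left(\left(-4 - - \frac{1}{2} + \frac{8}{3}\right) + \left(14 + 154\right)\right)^{2} = \left(\left(-4 + \frac{1}{2} + \frac{8}{3}\right) + 168\right)^{2} = \left(- \frac{5}{6} + 168\right)^{2} = \left(\frac{1003}{6}\right)^{2} = \frac{1006009}{36}$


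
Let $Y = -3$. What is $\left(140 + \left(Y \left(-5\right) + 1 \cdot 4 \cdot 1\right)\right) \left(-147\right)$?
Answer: $-23373$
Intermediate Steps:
$\left(140 + \left(Y \left(-5\right) + 1 \cdot 4 \cdot 1\right)\right) \left(-147\right) = \left(140 + \left(\left(-3\right) \left(-5\right) + 1 \cdot 4 \cdot 1\right)\right) \left(-147\right) = \left(140 + \left(15 + 4 \cdot 1\right)\right) \left(-147\right) = \left(140 + \left(15 + 4\right)\right) \left(-147\right) = \left(140 + 19\right) \left(-147\right) = 159 \left(-147\right) = -23373$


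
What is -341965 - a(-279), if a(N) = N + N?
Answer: -341407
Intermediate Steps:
a(N) = 2*N
-341965 - a(-279) = -341965 - 2*(-279) = -341965 - 1*(-558) = -341965 + 558 = -341407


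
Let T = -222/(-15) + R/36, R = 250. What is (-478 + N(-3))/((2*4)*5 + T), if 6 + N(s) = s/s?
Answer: -43470/5557 ≈ -7.8226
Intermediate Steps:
T = 1957/90 (T = -222/(-15) + 250/36 = -222*(-1/15) + 250*(1/36) = 74/5 + 125/18 = 1957/90 ≈ 21.744)
N(s) = -5 (N(s) = -6 + s/s = -6 + 1 = -5)
(-478 + N(-3))/((2*4)*5 + T) = (-478 - 5)/((2*4)*5 + 1957/90) = -483/(8*5 + 1957/90) = -483/(40 + 1957/90) = -483/5557/90 = -483*90/5557 = -43470/5557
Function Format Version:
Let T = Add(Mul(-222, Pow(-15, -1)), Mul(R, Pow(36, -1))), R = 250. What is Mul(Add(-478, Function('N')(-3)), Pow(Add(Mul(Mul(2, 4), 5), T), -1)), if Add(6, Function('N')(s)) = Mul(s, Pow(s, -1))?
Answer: Rational(-43470, 5557) ≈ -7.8226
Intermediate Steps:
T = Rational(1957, 90) (T = Add(Mul(-222, Pow(-15, -1)), Mul(250, Pow(36, -1))) = Add(Mul(-222, Rational(-1, 15)), Mul(250, Rational(1, 36))) = Add(Rational(74, 5), Rational(125, 18)) = Rational(1957, 90) ≈ 21.744)
Function('N')(s) = -5 (Function('N')(s) = Add(-6, Mul(s, Pow(s, -1))) = Add(-6, 1) = -5)
Mul(Add(-478, Function('N')(-3)), Pow(Add(Mul(Mul(2, 4), 5), T), -1)) = Mul(Add(-478, -5), Pow(Add(Mul(Mul(2, 4), 5), Rational(1957, 90)), -1)) = Mul(-483, Pow(Add(Mul(8, 5), Rational(1957, 90)), -1)) = Mul(-483, Pow(Add(40, Rational(1957, 90)), -1)) = Mul(-483, Pow(Rational(5557, 90), -1)) = Mul(-483, Rational(90, 5557)) = Rational(-43470, 5557)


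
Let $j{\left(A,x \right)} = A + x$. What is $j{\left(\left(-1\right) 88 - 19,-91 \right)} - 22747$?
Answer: $-22945$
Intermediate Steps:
$j{\left(\left(-1\right) 88 - 19,-91 \right)} - 22747 = \left(\left(\left(-1\right) 88 - 19\right) - 91\right) - 22747 = \left(\left(-88 - 19\right) - 91\right) - 22747 = \left(-107 - 91\right) - 22747 = -198 - 22747 = -22945$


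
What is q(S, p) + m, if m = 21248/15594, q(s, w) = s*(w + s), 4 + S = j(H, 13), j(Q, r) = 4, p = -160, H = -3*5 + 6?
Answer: 10624/7797 ≈ 1.3626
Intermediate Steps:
H = -9 (H = -15 + 6 = -9)
S = 0 (S = -4 + 4 = 0)
q(s, w) = s*(s + w)
m = 10624/7797 (m = 21248*(1/15594) = 10624/7797 ≈ 1.3626)
q(S, p) + m = 0*(0 - 160) + 10624/7797 = 0*(-160) + 10624/7797 = 0 + 10624/7797 = 10624/7797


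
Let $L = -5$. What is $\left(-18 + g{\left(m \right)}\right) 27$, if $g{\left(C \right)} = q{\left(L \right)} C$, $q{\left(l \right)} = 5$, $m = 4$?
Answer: $54$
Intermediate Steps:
$g{\left(C \right)} = 5 C$
$\left(-18 + g{\left(m \right)}\right) 27 = \left(-18 + 5 \cdot 4\right) 27 = \left(-18 + 20\right) 27 = 2 \cdot 27 = 54$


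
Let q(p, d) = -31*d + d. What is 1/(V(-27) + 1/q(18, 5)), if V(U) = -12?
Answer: -150/1801 ≈ -0.083287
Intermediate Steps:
q(p, d) = -30*d
1/(V(-27) + 1/q(18, 5)) = 1/(-12 + 1/(-30*5)) = 1/(-12 + 1/(-150)) = 1/(-12 - 1/150) = 1/(-1801/150) = -150/1801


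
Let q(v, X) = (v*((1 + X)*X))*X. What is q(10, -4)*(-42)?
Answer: 20160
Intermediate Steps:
q(v, X) = v*X**2*(1 + X) (q(v, X) = (v*(X*(1 + X)))*X = (X*v*(1 + X))*X = v*X**2*(1 + X))
q(10, -4)*(-42) = (10*(-4)**2*(1 - 4))*(-42) = (10*16*(-3))*(-42) = -480*(-42) = 20160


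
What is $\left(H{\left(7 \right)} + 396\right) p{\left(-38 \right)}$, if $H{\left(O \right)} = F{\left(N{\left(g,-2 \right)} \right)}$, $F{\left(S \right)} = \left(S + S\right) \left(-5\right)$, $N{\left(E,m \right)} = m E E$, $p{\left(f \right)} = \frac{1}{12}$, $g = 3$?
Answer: $48$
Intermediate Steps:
$p{\left(f \right)} = \frac{1}{12}$
$N{\left(E,m \right)} = m E^{2}$ ($N{\left(E,m \right)} = E m E = m E^{2}$)
$F{\left(S \right)} = - 10 S$ ($F{\left(S \right)} = 2 S \left(-5\right) = - 10 S$)
$H{\left(O \right)} = 180$ ($H{\left(O \right)} = - 10 \left(- 2 \cdot 3^{2}\right) = - 10 \left(\left(-2\right) 9\right) = \left(-10\right) \left(-18\right) = 180$)
$\left(H{\left(7 \right)} + 396\right) p{\left(-38 \right)} = \left(180 + 396\right) \frac{1}{12} = 576 \cdot \frac{1}{12} = 48$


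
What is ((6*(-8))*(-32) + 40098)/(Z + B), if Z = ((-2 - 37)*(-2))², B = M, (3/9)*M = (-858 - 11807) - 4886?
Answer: -13878/15523 ≈ -0.89403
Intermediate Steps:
M = -52653 (M = 3*((-858 - 11807) - 4886) = 3*(-12665 - 4886) = 3*(-17551) = -52653)
B = -52653
Z = 6084 (Z = (-39*(-2))² = 78² = 6084)
((6*(-8))*(-32) + 40098)/(Z + B) = ((6*(-8))*(-32) + 40098)/(6084 - 52653) = (-48*(-32) + 40098)/(-46569) = (1536 + 40098)*(-1/46569) = 41634*(-1/46569) = -13878/15523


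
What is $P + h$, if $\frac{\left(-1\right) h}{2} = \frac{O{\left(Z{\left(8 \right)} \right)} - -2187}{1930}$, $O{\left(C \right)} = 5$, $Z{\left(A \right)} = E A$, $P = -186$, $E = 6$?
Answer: $- \frac{181682}{965} \approx -188.27$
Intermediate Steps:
$Z{\left(A \right)} = 6 A$
$h = - \frac{2192}{965}$ ($h = - 2 \frac{5 - -2187}{1930} = - 2 \left(5 + 2187\right) \frac{1}{1930} = - 2 \cdot 2192 \cdot \frac{1}{1930} = \left(-2\right) \frac{1096}{965} = - \frac{2192}{965} \approx -2.2715$)
$P + h = -186 - \frac{2192}{965} = - \frac{181682}{965}$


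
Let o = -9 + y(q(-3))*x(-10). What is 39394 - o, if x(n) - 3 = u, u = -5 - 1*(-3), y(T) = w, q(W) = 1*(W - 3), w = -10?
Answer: 39413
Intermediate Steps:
q(W) = -3 + W (q(W) = 1*(-3 + W) = -3 + W)
y(T) = -10
u = -2 (u = -5 + 3 = -2)
x(n) = 1 (x(n) = 3 - 2 = 1)
o = -19 (o = -9 - 10*1 = -9 - 10 = -19)
39394 - o = 39394 - 1*(-19) = 39394 + 19 = 39413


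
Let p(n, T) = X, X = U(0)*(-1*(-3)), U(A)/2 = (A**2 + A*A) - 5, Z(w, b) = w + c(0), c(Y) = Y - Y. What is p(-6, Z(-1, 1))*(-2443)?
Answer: 73290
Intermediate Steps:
c(Y) = 0
Z(w, b) = w (Z(w, b) = w + 0 = w)
U(A) = -10 + 4*A**2 (U(A) = 2*((A**2 + A*A) - 5) = 2*((A**2 + A**2) - 5) = 2*(2*A**2 - 5) = 2*(-5 + 2*A**2) = -10 + 4*A**2)
X = -30 (X = (-10 + 4*0**2)*(-1*(-3)) = (-10 + 4*0)*3 = (-10 + 0)*3 = -10*3 = -30)
p(n, T) = -30
p(-6, Z(-1, 1))*(-2443) = -30*(-2443) = 73290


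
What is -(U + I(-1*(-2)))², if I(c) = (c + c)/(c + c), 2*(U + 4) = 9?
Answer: -9/4 ≈ -2.2500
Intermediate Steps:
U = ½ (U = -4 + (½)*9 = -4 + 9/2 = ½ ≈ 0.50000)
I(c) = 1 (I(c) = (2*c)/((2*c)) = (2*c)*(1/(2*c)) = 1)
-(U + I(-1*(-2)))² = -(½ + 1)² = -(3/2)² = -1*9/4 = -9/4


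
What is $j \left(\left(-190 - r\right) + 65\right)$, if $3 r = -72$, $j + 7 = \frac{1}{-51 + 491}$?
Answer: $\frac{310979}{440} \approx 706.77$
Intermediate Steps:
$j = - \frac{3079}{440}$ ($j = -7 + \frac{1}{-51 + 491} = -7 + \frac{1}{440} = - \frac{3079}{440} \approx -6.9977$)
$r = -24$ ($r = \frac{1}{3} \left(-72\right) = -24$)
$j \left(\left(-190 - r\right) + 65\right) = - \frac{3079 \left(\left(-190 - -24\right) + 65\right)}{440} = - \frac{3079 \left(\left(-190 + 24\right) + 65\right)}{440} = - \frac{3079 \left(-166 + 65\right)}{440} = \left(- \frac{3079}{440}\right) \left(-101\right) = \frac{310979}{440}$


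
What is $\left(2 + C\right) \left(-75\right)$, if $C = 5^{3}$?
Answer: $-9525$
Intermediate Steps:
$C = 125$
$\left(2 + C\right) \left(-75\right) = \left(2 + 125\right) \left(-75\right) = 127 \left(-75\right) = -9525$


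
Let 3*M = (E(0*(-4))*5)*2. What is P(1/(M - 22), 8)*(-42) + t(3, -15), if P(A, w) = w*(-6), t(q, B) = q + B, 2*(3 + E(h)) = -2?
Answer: 2004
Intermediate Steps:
E(h) = -4 (E(h) = -3 + (½)*(-2) = -3 - 1 = -4)
t(q, B) = B + q
M = -40/3 (M = (-4*5*2)/3 = (-20*2)/3 = (⅓)*(-40) = -40/3 ≈ -13.333)
P(A, w) = -6*w
P(1/(M - 22), 8)*(-42) + t(3, -15) = -6*8*(-42) + (-15 + 3) = -48*(-42) - 12 = 2016 - 12 = 2004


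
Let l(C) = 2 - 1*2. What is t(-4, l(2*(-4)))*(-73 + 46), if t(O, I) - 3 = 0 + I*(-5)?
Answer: -81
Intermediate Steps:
l(C) = 0 (l(C) = 2 - 2 = 0)
t(O, I) = 3 - 5*I (t(O, I) = 3 + (0 + I*(-5)) = 3 + (0 - 5*I) = 3 - 5*I)
t(-4, l(2*(-4)))*(-73 + 46) = (3 - 5*0)*(-73 + 46) = (3 + 0)*(-27) = 3*(-27) = -81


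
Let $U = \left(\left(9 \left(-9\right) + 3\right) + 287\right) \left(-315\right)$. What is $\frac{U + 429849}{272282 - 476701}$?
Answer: $- \frac{364014}{204419} \approx -1.7807$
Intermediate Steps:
$U = -65835$ ($U = \left(\left(-81 + 3\right) + 287\right) \left(-315\right) = \left(-78 + 287\right) \left(-315\right) = 209 \left(-315\right) = -65835$)
$\frac{U + 429849}{272282 - 476701} = \frac{-65835 + 429849}{272282 - 476701} = \frac{364014}{-204419} = 364014 \left(- \frac{1}{204419}\right) = - \frac{364014}{204419}$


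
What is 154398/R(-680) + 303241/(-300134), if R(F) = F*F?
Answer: -23469637267/34695490400 ≈ -0.67645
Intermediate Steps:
R(F) = F²
154398/R(-680) + 303241/(-300134) = 154398/((-680)²) + 303241/(-300134) = 154398/462400 + 303241*(-1/300134) = 154398*(1/462400) - 303241/300134 = 77199/231200 - 303241/300134 = -23469637267/34695490400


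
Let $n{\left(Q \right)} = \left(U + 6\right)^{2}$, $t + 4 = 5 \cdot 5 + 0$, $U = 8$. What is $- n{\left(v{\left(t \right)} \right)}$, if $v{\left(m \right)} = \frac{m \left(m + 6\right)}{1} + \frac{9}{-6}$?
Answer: $-196$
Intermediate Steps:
$t = 21$ ($t = -4 + \left(5 \cdot 5 + 0\right) = -4 + \left(25 + 0\right) = -4 + 25 = 21$)
$v{\left(m \right)} = - \frac{3}{2} + m \left(6 + m\right)$ ($v{\left(m \right)} = m \left(6 + m\right) 1 + 9 \left(- \frac{1}{6}\right) = m \left(6 + m\right) - \frac{3}{2} = - \frac{3}{2} + m \left(6 + m\right)$)
$n{\left(Q \right)} = 196$ ($n{\left(Q \right)} = \left(8 + 6\right)^{2} = 14^{2} = 196$)
$- n{\left(v{\left(t \right)} \right)} = \left(-1\right) 196 = -196$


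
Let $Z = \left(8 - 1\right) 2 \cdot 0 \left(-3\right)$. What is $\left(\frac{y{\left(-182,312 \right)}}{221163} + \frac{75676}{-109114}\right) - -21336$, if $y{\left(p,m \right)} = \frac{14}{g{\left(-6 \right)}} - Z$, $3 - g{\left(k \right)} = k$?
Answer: $\frac{2316884309100436}{108593908119} \approx 21335.0$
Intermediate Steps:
$Z = 0$ ($Z = 7 \cdot 0 \left(-3\right) = 7 \cdot 0 = 0$)
$g{\left(k \right)} = 3 - k$
$y{\left(p,m \right)} = \frac{14}{9}$ ($y{\left(p,m \right)} = \frac{14}{3 - -6} - 0 = \frac{14}{3 + 6} + 0 = \frac{14}{9} + 0 = \frac{14}{9}$)
$\left(\frac{y{\left(-182,312 \right)}}{221163} + \frac{75676}{-109114}\right) - -21336 = \left(\frac{14}{9 \cdot 221163} + \frac{75676}{-109114}\right) - -21336 = \left(\frac{14}{9} \cdot \frac{1}{221163} + 75676 \left(- \frac{1}{109114}\right)\right) + 21336 = \left(\frac{14}{1990467} - \frac{37838}{54557}\right) + 21336 = - \frac{75314526548}{108593908119} + 21336 = \frac{2316884309100436}{108593908119}$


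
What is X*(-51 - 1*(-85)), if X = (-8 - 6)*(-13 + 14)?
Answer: -476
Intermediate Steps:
X = -14 (X = -14*1 = -14)
X*(-51 - 1*(-85)) = -14*(-51 - 1*(-85)) = -14*(-51 + 85) = -14*34 = -476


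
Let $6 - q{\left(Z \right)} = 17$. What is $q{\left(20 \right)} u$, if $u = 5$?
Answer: $-55$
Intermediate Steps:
$q{\left(Z \right)} = -11$ ($q{\left(Z \right)} = 6 - 17 = -11$)
$q{\left(20 \right)} u = \left(-11\right) 5 = -55$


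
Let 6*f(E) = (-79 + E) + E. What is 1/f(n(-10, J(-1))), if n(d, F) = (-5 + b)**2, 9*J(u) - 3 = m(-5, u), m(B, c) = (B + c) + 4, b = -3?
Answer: 6/49 ≈ 0.12245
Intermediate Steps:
m(B, c) = 4 + B + c
J(u) = 2/9 + u/9 (J(u) = 1/3 + (4 - 5 + u)/9 = 1/3 + (-1 + u)/9 = 1/3 + (-1/9 + u/9) = 2/9 + u/9)
n(d, F) = 64 (n(d, F) = (-5 - 3)**2 = (-8)**2 = 64)
f(E) = -79/6 + E/3 (f(E) = ((-79 + E) + E)/6 = (-79 + 2*E)/6 = -79/6 + E/3)
1/f(n(-10, J(-1))) = 1/(-79/6 + (1/3)*64) = 1/(-79/6 + 64/3) = 1/(49/6) = 6/49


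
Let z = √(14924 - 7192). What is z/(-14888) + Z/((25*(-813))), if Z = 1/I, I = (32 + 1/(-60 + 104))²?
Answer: -1936/40350836325 - √1933/7444 ≈ -0.0059063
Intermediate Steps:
z = 2*√1933 (z = √7732 = 2*√1933 ≈ 87.932)
I = 1985281/1936 (I = (32 + 1/44)² = (1409/44)² = 1985281/1936 ≈ 1025.5)
Z = 1936/1985281 (Z = 1/(1985281/1936) = 1936/1985281 ≈ 0.00097518)
z/(-14888) + Z/((25*(-813))) = (2*√1933)/(-14888) + 1936/(1985281*((25*(-813)))) = (2*√1933)*(-1/14888) + (1936/1985281)/(-20325) = -√1933/7444 + (1936/1985281)*(-1/20325) = -√1933/7444 - 1936/40350836325 = -1936/40350836325 - √1933/7444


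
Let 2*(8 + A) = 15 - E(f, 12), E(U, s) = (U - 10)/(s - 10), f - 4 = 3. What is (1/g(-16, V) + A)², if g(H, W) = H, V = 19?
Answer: 9/256 ≈ 0.035156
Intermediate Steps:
f = 7 (f = 4 + 3 = 7)
E(U, s) = (-10 + U)/(-10 + s)
A = ¼ (A = -8 + (15 - (-10 + 7)/(-10 + 12))/2 = -8 + (15 - (-3)/2)/2 = -8 + (15 - 1*(-3/2))/2 = -8 + (15 + 3/2)/2 = -8 + (½)*(33/2) = -8 + 33/4 = ¼ ≈ 0.25000)
(1/g(-16, V) + A)² = (1/(-16) + ¼)² = (-1/16 + ¼)² = (3/16)² = 9/256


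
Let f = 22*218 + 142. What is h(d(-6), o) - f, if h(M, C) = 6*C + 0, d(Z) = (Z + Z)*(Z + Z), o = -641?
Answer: -8784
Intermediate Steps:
d(Z) = 4*Z² (d(Z) = (2*Z)*(2*Z) = 4*Z²)
h(M, C) = 6*C
f = 4938 (f = 4796 + 142 = 4938)
h(d(-6), o) - f = 6*(-641) - 1*4938 = -3846 - 4938 = -8784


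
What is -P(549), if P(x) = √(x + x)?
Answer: -3*√122 ≈ -33.136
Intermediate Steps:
P(x) = √2*√x (P(x) = √(2*x) = √2*√x)
-P(549) = -√2*√549 = -√2*3*√61 = -3*√122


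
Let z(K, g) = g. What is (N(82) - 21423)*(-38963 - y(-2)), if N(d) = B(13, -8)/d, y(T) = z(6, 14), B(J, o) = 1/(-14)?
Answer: 958584942085/1148 ≈ 8.3500e+8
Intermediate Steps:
B(J, o) = -1/14
y(T) = 14
N(d) = -1/(14*d)
(N(82) - 21423)*(-38963 - y(-2)) = (-1/14/82 - 21423)*(-38963 - 1*14) = (-1/14*1/82 - 21423)*(-38963 - 14) = (-1/1148 - 21423)*(-38977) = -24593605/1148*(-38977) = 958584942085/1148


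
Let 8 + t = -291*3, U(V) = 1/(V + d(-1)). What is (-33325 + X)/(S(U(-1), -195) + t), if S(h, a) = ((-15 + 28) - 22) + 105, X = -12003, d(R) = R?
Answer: 45328/785 ≈ 57.743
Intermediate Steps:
U(V) = 1/(-1 + V) (U(V) = 1/(V - 1) = 1/(-1 + V))
t = -881 (t = -8 - 291*3 = -8 - 873 = -881)
S(h, a) = 96 (S(h, a) = (13 - 22) + 105 = -9 + 105 = 96)
(-33325 + X)/(S(U(-1), -195) + t) = (-33325 - 12003)/(96 - 881) = -45328/(-785) = -45328*(-1/785) = 45328/785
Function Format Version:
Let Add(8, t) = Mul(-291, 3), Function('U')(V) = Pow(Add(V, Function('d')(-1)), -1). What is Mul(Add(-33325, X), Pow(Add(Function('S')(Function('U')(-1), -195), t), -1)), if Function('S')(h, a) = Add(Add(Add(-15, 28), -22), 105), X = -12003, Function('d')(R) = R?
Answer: Rational(45328, 785) ≈ 57.743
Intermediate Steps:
Function('U')(V) = Pow(Add(-1, V), -1) (Function('U')(V) = Pow(Add(V, -1), -1) = Pow(Add(-1, V), -1))
t = -881 (t = Add(-8, Mul(-291, 3)) = Add(-8, -873) = -881)
Function('S')(h, a) = 96 (Function('S')(h, a) = Add(Add(13, -22), 105) = Add(-9, 105) = 96)
Mul(Add(-33325, X), Pow(Add(Function('S')(Function('U')(-1), -195), t), -1)) = Mul(Add(-33325, -12003), Pow(Add(96, -881), -1)) = Mul(-45328, Pow(-785, -1)) = Mul(-45328, Rational(-1, 785)) = Rational(45328, 785)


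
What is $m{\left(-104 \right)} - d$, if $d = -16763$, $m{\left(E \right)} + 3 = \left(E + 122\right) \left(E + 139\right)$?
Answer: $17390$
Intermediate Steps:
$m{\left(E \right)} = -3 + \left(122 + E\right) \left(139 + E\right)$ ($m{\left(E \right)} = -3 + \left(E + 122\right) \left(E + 139\right) = -3 + \left(122 + E\right) \left(139 + E\right)$)
$m{\left(-104 \right)} - d = \left(16955 + \left(-104\right)^{2} + 261 \left(-104\right)\right) - -16763 = \left(16955 + 10816 - 27144\right) + 16763 = 627 + 16763 = 17390$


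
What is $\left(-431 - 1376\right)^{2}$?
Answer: $3265249$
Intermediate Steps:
$\left(-431 - 1376\right)^{2} = \left(-1807\right)^{2} = 3265249$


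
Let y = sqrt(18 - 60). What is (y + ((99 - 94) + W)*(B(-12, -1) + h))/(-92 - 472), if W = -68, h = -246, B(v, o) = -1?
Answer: -5187/188 - I*sqrt(42)/564 ≈ -27.59 - 0.011491*I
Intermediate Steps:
y = I*sqrt(42) (y = sqrt(-42) = I*sqrt(42) ≈ 6.4807*I)
(y + ((99 - 94) + W)*(B(-12, -1) + h))/(-92 - 472) = (I*sqrt(42) + ((99 - 94) - 68)*(-1 - 246))/(-92 - 472) = (I*sqrt(42) + (5 - 68)*(-247))/(-564) = (I*sqrt(42) - 63*(-247))*(-1/564) = (I*sqrt(42) + 15561)*(-1/564) = (15561 + I*sqrt(42))*(-1/564) = -5187/188 - I*sqrt(42)/564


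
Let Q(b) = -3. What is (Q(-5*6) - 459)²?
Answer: 213444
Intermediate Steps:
(Q(-5*6) - 459)² = (-3 - 459)² = (-462)² = 213444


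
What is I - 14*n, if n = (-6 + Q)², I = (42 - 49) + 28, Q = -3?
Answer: -1113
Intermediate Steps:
I = 21 (I = -7 + 28 = 21)
n = 81 (n = (-6 - 3)² = (-9)² = 81)
I - 14*n = 21 - 14*81 = 21 - 1134 = -1113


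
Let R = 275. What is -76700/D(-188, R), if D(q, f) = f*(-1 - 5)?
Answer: 1534/33 ≈ 46.485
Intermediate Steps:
D(q, f) = -6*f (D(q, f) = f*(-6) = -6*f)
-76700/D(-188, R) = -76700/((-6*275)) = -76700/(-1650) = -76700*(-1/1650) = 1534/33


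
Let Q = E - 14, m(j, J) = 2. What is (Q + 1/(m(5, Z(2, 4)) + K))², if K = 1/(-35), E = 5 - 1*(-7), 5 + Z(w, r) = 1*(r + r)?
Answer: 10609/4761 ≈ 2.2283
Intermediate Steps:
Z(w, r) = -5 + 2*r (Z(w, r) = -5 + 1*(r + r) = -5 + 1*(2*r) = -5 + 2*r)
E = 12 (E = 5 + 7 = 12)
K = -1/35 ≈ -0.028571
Q = -2 (Q = 12 - 14 = -2)
(Q + 1/(m(5, Z(2, 4)) + K))² = (-2 + 1/(2 - 1/35))² = (-2 + 1/(69/35))² = (-2 + 35/69)² = (-103/69)² = 10609/4761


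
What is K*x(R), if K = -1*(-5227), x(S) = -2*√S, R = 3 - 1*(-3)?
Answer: -10454*√6 ≈ -25607.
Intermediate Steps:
R = 6 (R = 3 + 3 = 6)
x(S) = -2*√S
K = 5227
K*x(R) = 5227*(-2*√6) = -10454*√6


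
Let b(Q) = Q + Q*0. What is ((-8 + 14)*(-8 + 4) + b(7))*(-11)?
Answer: 187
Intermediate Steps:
b(Q) = Q (b(Q) = Q + 0 = Q)
((-8 + 14)*(-8 + 4) + b(7))*(-11) = ((-8 + 14)*(-8 + 4) + 7)*(-11) = (6*(-4) + 7)*(-11) = (-24 + 7)*(-11) = -17*(-11) = 187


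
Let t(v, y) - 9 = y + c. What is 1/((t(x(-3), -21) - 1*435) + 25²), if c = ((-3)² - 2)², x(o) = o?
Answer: 1/227 ≈ 0.0044053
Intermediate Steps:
c = 49 (c = (9 - 2)² = 7² = 49)
t(v, y) = 58 + y (t(v, y) = 9 + (y + 49) = 9 + (49 + y) = 58 + y)
1/((t(x(-3), -21) - 1*435) + 25²) = 1/(((58 - 21) - 1*435) + 25²) = 1/((37 - 435) + 625) = 1/(-398 + 625) = 1/227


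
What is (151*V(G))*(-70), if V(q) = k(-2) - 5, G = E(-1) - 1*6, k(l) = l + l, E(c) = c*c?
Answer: 95130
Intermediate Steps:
E(c) = c²
k(l) = 2*l
G = -5 (G = (-1)² - 1*6 = 1 - 6 = -5)
V(q) = -9 (V(q) = 2*(-2) - 5 = -4 - 5 = -9)
(151*V(G))*(-70) = (151*(-9))*(-70) = -1359*(-70) = 95130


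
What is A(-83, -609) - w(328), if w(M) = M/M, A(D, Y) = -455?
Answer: -456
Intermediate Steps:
w(M) = 1
A(-83, -609) - w(328) = -455 - 1*1 = -455 - 1 = -456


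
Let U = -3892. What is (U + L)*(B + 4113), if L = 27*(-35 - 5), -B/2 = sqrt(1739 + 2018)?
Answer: -20449836 + 169048*sqrt(13) ≈ -1.9840e+7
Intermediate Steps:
B = -34*sqrt(13) (B = -2*sqrt(1739 + 2018) = -34*sqrt(13) ≈ -122.59)
L = -1080 (L = 27*(-40) = -1080)
(U + L)*(B + 4113) = (-3892 - 1080)*(-34*sqrt(13) + 4113) = -4972*(4113 - 34*sqrt(13)) = -20449836 + 169048*sqrt(13)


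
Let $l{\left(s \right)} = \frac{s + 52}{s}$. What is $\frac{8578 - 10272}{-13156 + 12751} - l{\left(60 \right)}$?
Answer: $\frac{938}{405} \approx 2.316$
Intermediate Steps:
$l{\left(s \right)} = \frac{52 + s}{s}$
$\frac{8578 - 10272}{-13156 + 12751} - l{\left(60 \right)} = \frac{8578 - 10272}{-13156 + 12751} - \frac{52 + 60}{60} = - \frac{1694}{-405} - \frac{1}{60} \cdot 112 = \left(-1694\right) \left(- \frac{1}{405}\right) - \frac{28}{15} = \frac{1694}{405} - \frac{28}{15} = \frac{938}{405}$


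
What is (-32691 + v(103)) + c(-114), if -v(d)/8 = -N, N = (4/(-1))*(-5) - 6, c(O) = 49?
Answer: -32530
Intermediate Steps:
N = 14 (N = (4*(-1))*(-5) - 6 = -4*(-5) - 6 = 20 - 6 = 14)
v(d) = 112 (v(d) = -(-8)*14 = -8*(-14) = 112)
(-32691 + v(103)) + c(-114) = (-32691 + 112) + 49 = -32579 + 49 = -32530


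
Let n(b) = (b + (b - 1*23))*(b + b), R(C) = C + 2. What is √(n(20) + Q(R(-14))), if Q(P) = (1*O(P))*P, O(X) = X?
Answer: 2*√206 ≈ 28.705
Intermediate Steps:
R(C) = 2 + C
Q(P) = P² (Q(P) = (1*P)*P = P*P = P²)
n(b) = 2*b*(-23 + 2*b) (n(b) = (b + (b - 23))*(2*b) = (b + (-23 + b))*(2*b) = (-23 + 2*b)*(2*b) = 2*b*(-23 + 2*b))
√(n(20) + Q(R(-14))) = √(2*20*(-23 + 2*20) + (2 - 14)²) = √(2*20*(-23 + 40) + (-12)²) = √(2*20*17 + 144) = √(680 + 144) = √824 = 2*√206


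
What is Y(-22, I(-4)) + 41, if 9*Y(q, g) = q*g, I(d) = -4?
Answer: 457/9 ≈ 50.778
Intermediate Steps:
Y(q, g) = g*q/9 (Y(q, g) = (q*g)/9 = (g*q)/9 = g*q/9)
Y(-22, I(-4)) + 41 = (1/9)*(-4)*(-22) + 41 = 88/9 + 41 = 457/9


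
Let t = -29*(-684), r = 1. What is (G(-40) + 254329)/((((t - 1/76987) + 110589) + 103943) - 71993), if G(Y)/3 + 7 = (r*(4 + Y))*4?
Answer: 4886287903/3125191031 ≈ 1.5635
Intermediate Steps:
t = 19836
G(Y) = 27 + 12*Y (G(Y) = -21 + 3*((1*(4 + Y))*4) = -21 + 3*((4 + Y)*4) = -21 + 3*(16 + 4*Y) = -21 + (48 + 12*Y) = 27 + 12*Y)
(G(-40) + 254329)/((((t - 1/76987) + 110589) + 103943) - 71993) = ((27 + 12*(-40)) + 254329)/((((19836 - 1/76987) + 110589) + 103943) - 71993) = ((27 - 480) + 254329)/((((19836 - 1*1/76987) + 110589) + 103943) - 71993) = (-453 + 254329)/((((19836 - 1/76987) + 110589) + 103943) - 71993) = 253876/(((1527114131/76987 + 110589) + 103943) - 71993) = 253876/((10041029474/76987 + 103943) - 71993) = 253876/(18043289215/76987 - 71993) = 253876/(12500764124/76987) = 253876*(76987/12500764124) = 4886287903/3125191031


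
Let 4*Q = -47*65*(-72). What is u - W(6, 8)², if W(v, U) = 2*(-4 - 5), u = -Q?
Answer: -55314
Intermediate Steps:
Q = 54990 (Q = (-47*65*(-72))/4 = (-3055*(-72))/4 = (¼)*219960 = 54990)
u = -54990 (u = -1*54990 = -54990)
W(v, U) = -18 (W(v, U) = 2*(-9) = -18)
u - W(6, 8)² = -54990 - 1*(-18)² = -54990 - 1*324 = -54990 - 324 = -55314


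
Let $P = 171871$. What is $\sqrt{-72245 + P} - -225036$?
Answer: $225036 + \sqrt{99626} \approx 2.2535 \cdot 10^{5}$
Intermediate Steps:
$\sqrt{-72245 + P} - -225036 = \sqrt{-72245 + 171871} - -225036 = \sqrt{99626} + 225036 = 225036 + \sqrt{99626}$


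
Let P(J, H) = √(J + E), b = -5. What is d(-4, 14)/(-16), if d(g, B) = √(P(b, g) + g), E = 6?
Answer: -I*√3/16 ≈ -0.10825*I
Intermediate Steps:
P(J, H) = √(6 + J) (P(J, H) = √(J + 6) = √(6 + J))
d(g, B) = √(1 + g) (d(g, B) = √(√(6 - 5) + g) = √(√1 + g) = √(1 + g))
d(-4, 14)/(-16) = √(1 - 4)/(-16) = -I*√3/16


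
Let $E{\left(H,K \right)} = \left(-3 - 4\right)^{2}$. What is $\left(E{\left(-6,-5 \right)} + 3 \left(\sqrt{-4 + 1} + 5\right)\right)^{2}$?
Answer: $4069 + 384 i \sqrt{3} \approx 4069.0 + 665.11 i$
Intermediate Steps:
$E{\left(H,K \right)} = 49$ ($E{\left(H,K \right)} = \left(-7\right)^{2} = 49$)
$\left(E{\left(-6,-5 \right)} + 3 \left(\sqrt{-4 + 1} + 5\right)\right)^{2} = \left(49 + 3 \left(\sqrt{-4 + 1} + 5\right)\right)^{2} = \left(49 + 3 \left(\sqrt{-3} + 5\right)\right)^{2} = \left(49 + 3 \left(i \sqrt{3} + 5\right)\right)^{2} = \left(49 + 3 \left(5 + i \sqrt{3}\right)\right)^{2} = \left(49 + \left(15 + 3 i \sqrt{3}\right)\right)^{2} = \left(64 + 3 i \sqrt{3}\right)^{2}$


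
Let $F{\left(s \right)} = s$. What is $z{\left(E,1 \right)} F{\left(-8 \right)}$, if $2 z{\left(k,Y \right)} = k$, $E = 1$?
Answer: $-4$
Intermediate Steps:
$z{\left(k,Y \right)} = \frac{k}{2}$
$z{\left(E,1 \right)} F{\left(-8 \right)} = \frac{1}{2} \cdot 1 \left(-8\right) = \frac{1}{2} \left(-8\right) = -4$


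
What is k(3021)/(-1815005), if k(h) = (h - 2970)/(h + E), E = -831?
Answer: -1/77938450 ≈ -1.2831e-8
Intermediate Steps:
k(h) = (-2970 + h)/(-831 + h) (k(h) = (h - 2970)/(h - 831) = (-2970 + h)/(-831 + h))
k(3021)/(-1815005) = ((-2970 + 3021)/(-831 + 3021))/(-1815005) = (51/2190)*(-1/1815005) = ((1/2190)*51)*(-1/1815005) = (17/730)*(-1/1815005) = -1/77938450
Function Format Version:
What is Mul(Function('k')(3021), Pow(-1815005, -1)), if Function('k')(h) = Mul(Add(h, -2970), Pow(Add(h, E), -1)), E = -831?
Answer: Rational(-1, 77938450) ≈ -1.2831e-8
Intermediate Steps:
Function('k')(h) = Mul(Pow(Add(-831, h), -1), Add(-2970, h)) (Function('k')(h) = Mul(Add(h, -2970), Pow(Add(h, -831), -1)) = Mul(Add(-2970, h), Pow(Add(-831, h), -1)) = Mul(Pow(Add(-831, h), -1), Add(-2970, h)))
Mul(Function('k')(3021), Pow(-1815005, -1)) = Mul(Mul(Pow(Add(-831, 3021), -1), Add(-2970, 3021)), Pow(-1815005, -1)) = Mul(Mul(Pow(2190, -1), 51), Rational(-1, 1815005)) = Mul(Mul(Rational(1, 2190), 51), Rational(-1, 1815005)) = Mul(Rational(17, 730), Rational(-1, 1815005)) = Rational(-1, 77938450)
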